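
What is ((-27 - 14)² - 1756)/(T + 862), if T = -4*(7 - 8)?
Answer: -75/866 ≈ -0.086605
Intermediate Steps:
T = 4 (T = -4*(-1) = 4)
((-27 - 14)² - 1756)/(T + 862) = ((-27 - 14)² - 1756)/(4 + 862) = ((-41)² - 1756)/866 = (1681 - 1756)*(1/866) = -75*1/866 = -75/866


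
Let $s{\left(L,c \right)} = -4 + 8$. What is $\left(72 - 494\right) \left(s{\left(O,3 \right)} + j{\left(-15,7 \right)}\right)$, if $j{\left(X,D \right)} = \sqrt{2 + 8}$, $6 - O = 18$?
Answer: $-1688 - 422 \sqrt{10} \approx -3022.5$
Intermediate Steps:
$O = -12$ ($O = 6 - 18 = -12$)
$s{\left(L,c \right)} = 4$
$j{\left(X,D \right)} = \sqrt{10}$
$\left(72 - 494\right) \left(s{\left(O,3 \right)} + j{\left(-15,7 \right)}\right) = \left(72 - 494\right) \left(4 + \sqrt{10}\right) = - 422 \left(4 + \sqrt{10}\right) = -1688 - 422 \sqrt{10}$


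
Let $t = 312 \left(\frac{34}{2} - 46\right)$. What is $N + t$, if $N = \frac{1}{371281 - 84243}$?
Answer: $- \frac{2597119823}{287038} \approx -9048.0$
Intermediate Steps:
$N = \frac{1}{287038} \approx 3.4839 \cdot 10^{-6}$
$t = -9048$ ($t = 312 \left(34 \cdot \frac{1}{2} - 46\right) = 312 \left(17 - 46\right) = 312 \left(-29\right) = -9048$)
$N + t = \frac{1}{287038} - 9048 = - \frac{2597119823}{287038}$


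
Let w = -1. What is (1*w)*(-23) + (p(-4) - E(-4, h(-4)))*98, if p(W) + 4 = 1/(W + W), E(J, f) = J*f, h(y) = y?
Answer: -7797/4 ≈ -1949.3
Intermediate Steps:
p(W) = -4 + 1/(2*W) (p(W) = -4 + 1/(W + W) = -4 + 1/(2*W))
(1*w)*(-23) + (p(-4) - E(-4, h(-4)))*98 = (1*(-1))*(-23) + ((-4 + (½)/(-4)) - (-4)*(-4))*98 = -1*(-23) + ((-4 + (½)*(-¼)) - 1*16)*98 = 23 + ((-4 - ⅛) - 16)*98 = 23 + (-33/8 - 16)*98 = 23 - 161/8*98 = 23 - 7889/4 = -7797/4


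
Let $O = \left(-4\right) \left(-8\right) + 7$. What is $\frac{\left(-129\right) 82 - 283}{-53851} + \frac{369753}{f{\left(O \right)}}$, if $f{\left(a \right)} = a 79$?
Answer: $\frac{6648343848}{55304977} \approx 120.21$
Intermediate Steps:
$O = 39$ ($O = 32 + 7 = 39$)
$f{\left(a \right)} = 79 a$
$\frac{\left(-129\right) 82 - 283}{-53851} + \frac{369753}{f{\left(O \right)}} = \frac{\left(-129\right) 82 - 283}{-53851} + \frac{369753}{79 \cdot 39} = \left(-10578 - 283\right) \left(- \frac{1}{53851}\right) + \frac{369753}{3081} = \left(-10861\right) \left(- \frac{1}{53851}\right) + 369753 \cdot \frac{1}{3081} = \frac{10861}{53851} + \frac{123251}{1027} = \frac{6648343848}{55304977}$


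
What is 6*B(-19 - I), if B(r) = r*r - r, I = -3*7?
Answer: 12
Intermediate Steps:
I = -21
B(r) = r**2 - r
6*B(-19 - I) = 6*((-19 - 1*(-21))*(-1 + (-19 - 1*(-21)))) = 6*((-19 + 21)*(-1 + (-19 + 21))) = 6*(2*(-1 + 2)) = 6*(2*1) = 6*2 = 12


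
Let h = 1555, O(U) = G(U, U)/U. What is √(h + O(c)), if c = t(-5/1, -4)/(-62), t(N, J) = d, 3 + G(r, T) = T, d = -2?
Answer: √1463 ≈ 38.249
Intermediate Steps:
G(r, T) = -3 + T
t(N, J) = -2
c = 1/31 (c = -2/(-62) = -2*(-1/62) = 1/31 ≈ 0.032258)
O(U) = (-3 + U)/U
√(h + O(c)) = √(1555 + (-3 + 1/31)/(1/31)) = √(1555 + 31*(-92/31)) = √(1555 - 92) = √1463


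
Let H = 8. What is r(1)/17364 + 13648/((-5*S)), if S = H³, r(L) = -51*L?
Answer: -1234971/231520 ≈ -5.3342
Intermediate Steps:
S = 512 (S = 8³ = 512)
r(1)/17364 + 13648/((-5*S)) = -51*1/17364 + 13648/((-5*512)) = -51*1/17364 + 13648/(-2560) = -17/5788 + 13648*(-1/2560) = -17/5788 - 853/160 = -1234971/231520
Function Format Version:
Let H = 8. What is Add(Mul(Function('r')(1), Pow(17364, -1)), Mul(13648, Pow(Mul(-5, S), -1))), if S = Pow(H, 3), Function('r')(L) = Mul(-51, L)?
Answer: Rational(-1234971, 231520) ≈ -5.3342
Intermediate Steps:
S = 512 (S = Pow(8, 3) = 512)
Add(Mul(Function('r')(1), Pow(17364, -1)), Mul(13648, Pow(Mul(-5, S), -1))) = Add(Mul(Mul(-51, 1), Pow(17364, -1)), Mul(13648, Pow(Mul(-5, 512), -1))) = Add(Mul(-51, Rational(1, 17364)), Mul(13648, Pow(-2560, -1))) = Add(Rational(-17, 5788), Mul(13648, Rational(-1, 2560))) = Add(Rational(-17, 5788), Rational(-853, 160)) = Rational(-1234971, 231520)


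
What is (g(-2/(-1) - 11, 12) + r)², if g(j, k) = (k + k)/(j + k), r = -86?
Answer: 6084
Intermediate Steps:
g(j, k) = 2*k/(j + k) (g(j, k) = (2*k)/(j + k) = 2*k/(j + k))
(g(-2/(-1) - 11, 12) + r)² = (2*12/((-2/(-1) - 11) + 12) - 86)² = (2*12/((-2*(-1) - 11) + 12) - 86)² = (2*12/((2 - 11) + 12) - 86)² = (2*12/(-9 + 12) - 86)² = (2*12/3 - 86)² = (2*12*(⅓) - 86)² = (8 - 86)² = (-78)² = 6084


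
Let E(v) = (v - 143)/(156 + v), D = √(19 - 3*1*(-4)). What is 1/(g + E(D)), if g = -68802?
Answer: -1672254949/115056021989394 - 299*√31/115056021989394 ≈ -1.4534e-5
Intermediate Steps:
D = √31 (D = √(19 - 3*(-4)) = √(19 + 12) = √31 ≈ 5.5678)
E(v) = (-143 + v)/(156 + v)
1/(g + E(D)) = 1/(-68802 + (-143 + √31)/(156 + √31))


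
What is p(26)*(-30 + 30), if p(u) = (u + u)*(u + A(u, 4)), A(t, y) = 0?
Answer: 0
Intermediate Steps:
p(u) = 2*u² (p(u) = (u + u)*(u + 0) = (2*u)*u = 2*u²)
p(26)*(-30 + 30) = (2*26²)*(-30 + 30) = (2*676)*0 = 1352*0 = 0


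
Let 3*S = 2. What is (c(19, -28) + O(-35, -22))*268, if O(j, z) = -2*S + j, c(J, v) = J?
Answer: -13936/3 ≈ -4645.3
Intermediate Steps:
S = ⅔ (S = (⅓)*2 = ⅔ ≈ 0.66667)
O(j, z) = -4/3 + j (O(j, z) = -2*⅔ + j = -4/3 + j)
(c(19, -28) + O(-35, -22))*268 = (19 + (-4/3 - 35))*268 = (19 - 109/3)*268 = -52/3*268 = -13936/3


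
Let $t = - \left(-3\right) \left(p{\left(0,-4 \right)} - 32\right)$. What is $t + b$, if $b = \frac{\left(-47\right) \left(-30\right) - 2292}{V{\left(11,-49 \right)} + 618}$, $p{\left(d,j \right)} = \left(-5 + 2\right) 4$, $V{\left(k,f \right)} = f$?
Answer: $- \frac{75990}{569} \approx -133.55$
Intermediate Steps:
$p{\left(d,j \right)} = -12$ ($p{\left(d,j \right)} = \left(-3\right) 4 = -12$)
$b = - \frac{882}{569}$ ($b = \frac{\left(-47\right) \left(-30\right) - 2292}{-49 + 618} = \frac{1410 - 2292}{569} = \left(-882\right) \frac{1}{569} = - \frac{882}{569} \approx -1.5501$)
$t = -132$ ($t = - \left(-3\right) \left(-12 - 32\right) = - \left(-3\right) \left(-44\right) = \left(-1\right) 132 = -132$)
$t + b = -132 - \frac{882}{569} = - \frac{75990}{569}$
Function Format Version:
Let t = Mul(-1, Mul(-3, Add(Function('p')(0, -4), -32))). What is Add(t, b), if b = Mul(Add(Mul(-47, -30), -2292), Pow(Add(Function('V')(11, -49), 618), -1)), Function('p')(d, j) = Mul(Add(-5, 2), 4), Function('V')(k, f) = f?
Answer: Rational(-75990, 569) ≈ -133.55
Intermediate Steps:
Function('p')(d, j) = -12 (Function('p')(d, j) = Mul(-3, 4) = -12)
b = Rational(-882, 569) (b = Mul(Add(Mul(-47, -30), -2292), Pow(Add(-49, 618), -1)) = Mul(Add(1410, -2292), Pow(569, -1)) = Mul(-882, Rational(1, 569)) = Rational(-882, 569) ≈ -1.5501)
t = -132 (t = Mul(-1, Mul(-3, Add(-12, -32))) = Mul(-1, Mul(-3, -44)) = Mul(-1, 132) = -132)
Add(t, b) = Add(-132, Rational(-882, 569)) = Rational(-75990, 569)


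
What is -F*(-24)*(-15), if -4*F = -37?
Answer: -3330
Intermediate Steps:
F = 37/4 (F = -¼*(-37) = 37/4 ≈ 9.2500)
-F*(-24)*(-15) = -(37/4)*(-24)*(-15) = -(-222)*(-15) = -1*3330 = -3330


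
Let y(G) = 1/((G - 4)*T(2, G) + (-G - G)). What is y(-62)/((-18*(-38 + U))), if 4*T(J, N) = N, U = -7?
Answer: 1/929070 ≈ 1.0763e-6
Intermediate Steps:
T(J, N) = N/4
y(G) = 1/(-2*G + G*(-4 + G)/4) (y(G) = 1/((G - 4)*(G/4) + (-G - G)) = 1/((-4 + G)*(G/4) - 2*G) = 1/(G*(-4 + G)/4 - 2*G) = 1/(-2*G + G*(-4 + G)/4))
y(-62)/((-18*(-38 + U))) = (4/(-62*(-12 - 62)))/((-18*(-38 - 7))) = (4*(-1/62)/(-74))/((-18*(-45))) = (4*(-1/62)*(-1/74))/810 = (1/1147)*(1/810) = 1/929070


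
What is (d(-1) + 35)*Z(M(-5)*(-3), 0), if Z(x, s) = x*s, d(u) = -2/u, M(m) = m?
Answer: 0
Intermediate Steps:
Z(x, s) = s*x
(d(-1) + 35)*Z(M(-5)*(-3), 0) = (-2/(-1) + 35)*(0*(-5*(-3))) = (-2*(-1) + 35)*(0*15) = (2 + 35)*0 = 37*0 = 0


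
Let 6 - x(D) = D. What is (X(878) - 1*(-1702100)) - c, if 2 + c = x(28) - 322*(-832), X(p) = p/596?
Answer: 427397999/298 ≈ 1.4342e+6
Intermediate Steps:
x(D) = 6 - D
X(p) = p/596 (X(p) = p*(1/596) = p/596)
c = 267880 (c = -2 + ((6 - 1*28) - 322*(-832)) = -2 + ((6 - 28) + 267904) = -2 + (-22 + 267904) = -2 + 267882 = 267880)
(X(878) - 1*(-1702100)) - c = ((1/596)*878 - 1*(-1702100)) - 1*267880 = (439/298 + 1702100) - 267880 = 507226239/298 - 267880 = 427397999/298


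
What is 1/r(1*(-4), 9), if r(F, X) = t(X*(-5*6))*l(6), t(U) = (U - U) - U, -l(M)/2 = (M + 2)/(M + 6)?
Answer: -1/360 ≈ -0.0027778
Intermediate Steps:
l(M) = -2*(2 + M)/(6 + M) (l(M) = -2*(M + 2)/(M + 6) = -2*(2 + M)/(6 + M))
t(U) = -U (t(U) = 0 - U = -U)
r(F, X) = -40*X (r(F, X) = (-X*(-5*6))*(2*(-2 - 1*6)/(6 + 6)) = (-X*(-30))*(2*(-2 - 6)/12) = (-(-30)*X)*(2*(1/12)*(-8)) = (30*X)*(-4/3) = -40*X)
1/r(1*(-4), 9) = 1/(-40*9) = 1/(-360) = -1/360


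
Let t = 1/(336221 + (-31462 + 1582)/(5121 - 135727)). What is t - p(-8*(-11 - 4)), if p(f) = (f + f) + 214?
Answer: -9968139660659/21956254903 ≈ -454.00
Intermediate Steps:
p(f) = 214 + 2*f (p(f) = 2*f + 214 = 214 + 2*f)
t = 65303/21956254903 (t = 1/(336221 - 29880/(-130606)) = 1/(336221 - 29880*(-1/130606)) = 1/(336221 + 14940/65303) = 1/(21956254903/65303) = 65303/21956254903 ≈ 2.9742e-6)
t - p(-8*(-11 - 4)) = 65303/21956254903 - (214 + 2*(-8*(-11 - 4))) = 65303/21956254903 - (214 + 2*(-8*(-15))) = 65303/21956254903 - (214 + 2*120) = 65303/21956254903 - (214 + 240) = 65303/21956254903 - 1*454 = 65303/21956254903 - 454 = -9968139660659/21956254903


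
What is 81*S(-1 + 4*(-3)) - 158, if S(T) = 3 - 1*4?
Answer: -239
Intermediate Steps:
S(T) = -1 (S(T) = 3 - 4 = -1)
81*S(-1 + 4*(-3)) - 158 = 81*(-1) - 158 = -81 - 158 = -239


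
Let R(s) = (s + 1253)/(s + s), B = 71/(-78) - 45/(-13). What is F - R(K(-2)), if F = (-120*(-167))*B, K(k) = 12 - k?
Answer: 2656287/52 ≈ 51082.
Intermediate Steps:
B = 199/78 (B = 71*(-1/78) - 45*(-1/13) = -71/78 + 45/13 = 199/78 ≈ 2.5513)
R(s) = (1253 + s)/(2*s) (R(s) = (1253 + s)/((2*s)) = (1253 + s)*(1/(2*s)) = (1253 + s)/(2*s))
F = 664660/13 (F = -120*(-167)*(199/78) = 20040*(199/78) = 664660/13 ≈ 51128.)
F - R(K(-2)) = 664660/13 - (1253 + (12 - 1*(-2)))/(2*(12 - 1*(-2))) = 664660/13 - (1253 + (12 + 2))/(2*(12 + 2)) = 664660/13 - (1253 + 14)/(2*14) = 664660/13 - 1267/(2*14) = 664660/13 - 1*181/4 = 664660/13 - 181/4 = 2656287/52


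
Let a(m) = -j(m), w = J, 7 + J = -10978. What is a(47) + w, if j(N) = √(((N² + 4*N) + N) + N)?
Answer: -10985 - √2491 ≈ -11035.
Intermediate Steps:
J = -10985 (J = -7 - 10978 = -10985)
w = -10985
j(N) = √(N² + 6*N) (j(N) = √((N² + 5*N) + N) = √(N² + 6*N))
a(m) = -√(m*(6 + m))
a(47) + w = -√(47*(6 + 47)) - 10985 = -√(47*53) - 10985 = -√2491 - 10985 = -10985 - √2491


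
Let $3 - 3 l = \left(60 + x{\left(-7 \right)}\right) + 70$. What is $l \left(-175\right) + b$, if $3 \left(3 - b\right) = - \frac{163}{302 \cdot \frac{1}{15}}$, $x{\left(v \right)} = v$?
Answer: $\frac{2115721}{302} \approx 7005.7$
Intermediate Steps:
$l = -40$ ($l = 1 - \frac{\left(60 - 7\right) + 70}{3} = 1 - \frac{53 + 70}{3} = 1 - 41 = -40$)
$b = \frac{1721}{302}$ ($b = 3 - \frac{\left(-163\right) \frac{1}{302 \cdot \frac{1}{15}}}{3} = 3 - \frac{\left(-163\right) \frac{1}{\frac{302}{15}}}{3} = 3 - \frac{\left(-163\right) \frac{15}{302}}{3} = 3 - - \frac{815}{302} = 3 + \frac{815}{302} = \frac{1721}{302} \approx 5.6987$)
$l \left(-175\right) + b = \left(-40\right) \left(-175\right) + \frac{1721}{302} = 7000 + \frac{1721}{302} = \frac{2115721}{302}$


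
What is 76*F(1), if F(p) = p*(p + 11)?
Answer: 912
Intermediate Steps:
F(p) = p*(11 + p)
76*F(1) = 76*(1*(11 + 1)) = 76*(1*12) = 76*12 = 912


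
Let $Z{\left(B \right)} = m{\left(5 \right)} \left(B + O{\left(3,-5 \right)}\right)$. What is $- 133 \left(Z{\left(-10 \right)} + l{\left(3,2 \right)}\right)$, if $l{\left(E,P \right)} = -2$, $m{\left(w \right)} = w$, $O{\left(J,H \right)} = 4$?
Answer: $4256$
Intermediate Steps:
$Z{\left(B \right)} = 20 + 5 B$ ($Z{\left(B \right)} = 5 \left(B + 4\right) = 5 \left(4 + B\right) = 20 + 5 B$)
$- 133 \left(Z{\left(-10 \right)} + l{\left(3,2 \right)}\right) = - 133 \left(\left(20 + 5 \left(-10\right)\right) - 2\right) = - 133 \left(\left(20 - 50\right) - 2\right) = - 133 \left(-30 - 2\right) = \left(-133\right) \left(-32\right) = 4256$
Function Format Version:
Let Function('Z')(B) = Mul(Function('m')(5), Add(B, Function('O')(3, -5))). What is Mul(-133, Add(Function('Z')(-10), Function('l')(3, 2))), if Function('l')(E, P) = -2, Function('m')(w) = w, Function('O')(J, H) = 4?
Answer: 4256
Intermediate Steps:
Function('Z')(B) = Add(20, Mul(5, B)) (Function('Z')(B) = Mul(5, Add(B, 4)) = Mul(5, Add(4, B)) = Add(20, Mul(5, B)))
Mul(-133, Add(Function('Z')(-10), Function('l')(3, 2))) = Mul(-133, Add(Add(20, Mul(5, -10)), -2)) = Mul(-133, Add(Add(20, -50), -2)) = Mul(-133, Add(-30, -2)) = Mul(-133, -32) = 4256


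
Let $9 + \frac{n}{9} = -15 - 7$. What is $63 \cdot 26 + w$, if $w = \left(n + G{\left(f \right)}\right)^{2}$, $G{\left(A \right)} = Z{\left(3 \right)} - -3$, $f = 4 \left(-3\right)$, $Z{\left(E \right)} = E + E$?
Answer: $74538$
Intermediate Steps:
$Z{\left(E \right)} = 2 E$
$n = -279$ ($n = -81 + 9 \left(-15 - 7\right) = -81 + 9 \left(-22\right) = -81 - 198 = -279$)
$f = -12$
$G{\left(A \right)} = 9$ ($G{\left(A \right)} = 2 \cdot 3 - -3 = 6 + 3 = 9$)
$w = 72900$ ($w = \left(-279 + 9\right)^{2} = \left(-270\right)^{2} = 72900$)
$63 \cdot 26 + w = 63 \cdot 26 + 72900 = 1638 + 72900 = 74538$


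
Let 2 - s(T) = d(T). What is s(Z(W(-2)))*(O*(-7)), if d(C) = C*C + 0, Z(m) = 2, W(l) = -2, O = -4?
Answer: -56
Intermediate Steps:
d(C) = C**2 (d(C) = C**2 + 0 = C**2)
s(T) = 2 - T**2
s(Z(W(-2)))*(O*(-7)) = (2 - 1*2**2)*(-4*(-7)) = (2 - 1*4)*28 = (2 - 4)*28 = -2*28 = -56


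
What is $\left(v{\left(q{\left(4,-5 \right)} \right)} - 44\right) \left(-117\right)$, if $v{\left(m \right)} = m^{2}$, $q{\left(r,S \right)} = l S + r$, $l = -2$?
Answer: $-17784$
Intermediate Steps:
$q{\left(r,S \right)} = r - 2 S$ ($q{\left(r,S \right)} = - 2 S + r = r - 2 S$)
$\left(v{\left(q{\left(4,-5 \right)} \right)} - 44\right) \left(-117\right) = \left(\left(4 - -10\right)^{2} - 44\right) \left(-117\right) = \left(\left(4 + 10\right)^{2} + \left(-74 + 30\right)\right) \left(-117\right) = \left(14^{2} - 44\right) \left(-117\right) = \left(196 - 44\right) \left(-117\right) = 152 \left(-117\right) = -17784$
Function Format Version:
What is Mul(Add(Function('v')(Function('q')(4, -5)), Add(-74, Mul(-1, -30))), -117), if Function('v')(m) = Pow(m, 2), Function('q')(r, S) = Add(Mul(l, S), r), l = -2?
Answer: -17784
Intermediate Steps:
Function('q')(r, S) = Add(r, Mul(-2, S)) (Function('q')(r, S) = Add(Mul(-2, S), r) = Add(r, Mul(-2, S)))
Mul(Add(Function('v')(Function('q')(4, -5)), Add(-74, Mul(-1, -30))), -117) = Mul(Add(Pow(Add(4, Mul(-2, -5)), 2), Add(-74, Mul(-1, -30))), -117) = Mul(Add(Pow(Add(4, 10), 2), Add(-74, 30)), -117) = Mul(Add(Pow(14, 2), -44), -117) = Mul(Add(196, -44), -117) = Mul(152, -117) = -17784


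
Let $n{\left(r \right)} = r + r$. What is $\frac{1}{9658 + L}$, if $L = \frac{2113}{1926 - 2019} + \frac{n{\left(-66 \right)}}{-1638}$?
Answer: $\frac{2821}{27181351} \approx 0.00010378$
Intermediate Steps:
$n{\left(r \right)} = 2 r$
$L = - \frac{63867}{2821}$ ($L = \frac{2113}{1926 - 2019} + \frac{2 \left(-66\right)}{-1638} = \frac{2113}{1926 - 2019} - - \frac{22}{273} = \frac{2113}{-93} + \frac{22}{273} = 2113 \left(- \frac{1}{93}\right) + \frac{22}{273} = - \frac{2113}{93} + \frac{22}{273} = - \frac{63867}{2821} \approx -22.64$)
$\frac{1}{9658 + L} = \frac{1}{9658 - \frac{63867}{2821}} = \frac{1}{\frac{27181351}{2821}} = \frac{2821}{27181351}$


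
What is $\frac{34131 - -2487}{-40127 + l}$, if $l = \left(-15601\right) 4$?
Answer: $- \frac{12206}{34177} \approx -0.35714$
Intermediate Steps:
$l = -62404$
$\frac{34131 - -2487}{-40127 + l} = \frac{34131 - -2487}{-40127 - 62404} = \frac{34131 + \left(-61 + 2548\right)}{-102531} = \left(34131 + 2487\right) \left(- \frac{1}{102531}\right) = 36618 \left(- \frac{1}{102531}\right) = - \frac{12206}{34177}$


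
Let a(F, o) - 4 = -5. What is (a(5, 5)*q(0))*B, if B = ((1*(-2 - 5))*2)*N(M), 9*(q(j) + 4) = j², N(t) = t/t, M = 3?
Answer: -56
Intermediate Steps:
N(t) = 1
q(j) = -4 + j²/9
a(F, o) = -1 (a(F, o) = 4 - 5 = -1)
B = -14 (B = ((1*(-2 - 5))*2)*1 = ((1*(-7))*2)*1 = -7*2*1 = -14*1 = -14)
(a(5, 5)*q(0))*B = -(-4 + (⅑)*0²)*(-14) = -(-4 + (⅑)*0)*(-14) = -(-4 + 0)*(-14) = -1*(-4)*(-14) = 4*(-14) = -56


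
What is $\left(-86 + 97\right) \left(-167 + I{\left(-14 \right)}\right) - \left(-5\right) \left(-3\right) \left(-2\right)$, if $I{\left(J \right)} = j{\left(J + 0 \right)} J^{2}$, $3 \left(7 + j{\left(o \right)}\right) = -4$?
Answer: $- \frac{59321}{3} \approx -19774.0$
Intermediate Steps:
$j{\left(o \right)} = - \frac{25}{3}$ ($j{\left(o \right)} = -7 + \frac{1}{3} \left(-4\right) = -7 - \frac{4}{3} = - \frac{25}{3}$)
$I{\left(J \right)} = - \frac{25 J^{2}}{3}$
$\left(-86 + 97\right) \left(-167 + I{\left(-14 \right)}\right) - \left(-5\right) \left(-3\right) \left(-2\right) = \left(-86 + 97\right) \left(-167 - \frac{25 \left(-14\right)^{2}}{3}\right) - \left(-5\right) \left(-3\right) \left(-2\right) = 11 \left(-167 - \frac{4900}{3}\right) - 15 \left(-2\right) = 11 \left(-167 - \frac{4900}{3}\right) - -30 = 11 \left(- \frac{5401}{3}\right) + 30 = - \frac{59411}{3} + 30 = - \frac{59321}{3}$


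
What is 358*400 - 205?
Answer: 142995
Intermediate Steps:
358*400 - 205 = 143200 - 205 = 142995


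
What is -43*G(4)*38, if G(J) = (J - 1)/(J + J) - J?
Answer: 23693/4 ≈ 5923.3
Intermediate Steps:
G(J) = -J + (-1 + J)/(2*J) (G(J) = (-1 + J)/((2*J)) - J = (-1 + J)*(1/(2*J)) - J = (-1 + J)/(2*J) - J = -J + (-1 + J)/(2*J))
-43*G(4)*38 = -43*(½ - 1*4 - ½/4)*38 = -43*(½ - 4 - ½*¼)*38 = -43*(½ - 4 - ⅛)*38 = -43*(-29/8)*38 = (1247/8)*38 = 23693/4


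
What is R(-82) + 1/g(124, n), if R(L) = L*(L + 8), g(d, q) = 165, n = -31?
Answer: 1001221/165 ≈ 6068.0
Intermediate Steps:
R(L) = L*(8 + L)
R(-82) + 1/g(124, n) = -82*(8 - 82) + 1/165 = -82*(-74) + 1/165 = 6068 + 1/165 = 1001221/165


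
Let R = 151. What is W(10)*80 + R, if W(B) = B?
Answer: 951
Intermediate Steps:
W(10)*80 + R = 10*80 + 151 = 800 + 151 = 951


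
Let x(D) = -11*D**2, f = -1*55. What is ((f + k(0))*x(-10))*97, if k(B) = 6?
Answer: 5228300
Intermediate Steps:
f = -55
((f + k(0))*x(-10))*97 = ((-55 + 6)*(-11*(-10)**2))*97 = -(-539)*100*97 = -49*(-1100)*97 = 53900*97 = 5228300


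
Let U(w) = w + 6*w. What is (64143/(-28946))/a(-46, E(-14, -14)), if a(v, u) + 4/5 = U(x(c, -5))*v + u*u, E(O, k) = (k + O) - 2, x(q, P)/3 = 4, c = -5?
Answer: 320715/429095504 ≈ 0.00074742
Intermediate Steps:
x(q, P) = 12 (x(q, P) = 3*4 = 12)
U(w) = 7*w
E(O, k) = -2 + O + k (E(O, k) = (O + k) - 2 = -2 + O + k)
a(v, u) = -⅘ + u² + 84*v (a(v, u) = -⅘ + ((7*12)*v + u*u) = -⅘ + (84*v + u²) = -⅘ + (u² + 84*v) = -⅘ + u² + 84*v)
(64143/(-28946))/a(-46, E(-14, -14)) = (64143/(-28946))/(-⅘ + (-2 - 14 - 14)² + 84*(-46)) = (64143*(-1/28946))/(-⅘ + (-30)² - 3864) = -64143/(28946*(-⅘ + 900 - 3864)) = -64143/(28946*(-14824/5)) = -64143/28946*(-5/14824) = 320715/429095504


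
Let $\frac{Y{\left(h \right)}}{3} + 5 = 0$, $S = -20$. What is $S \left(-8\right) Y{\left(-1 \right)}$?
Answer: $-2400$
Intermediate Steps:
$Y{\left(h \right)} = -15$ ($Y{\left(h \right)} = -15 + 3 \cdot 0 = -15 + 0 = -15$)
$S \left(-8\right) Y{\left(-1 \right)} = \left(-20\right) \left(-8\right) \left(-15\right) = 160 \left(-15\right) = -2400$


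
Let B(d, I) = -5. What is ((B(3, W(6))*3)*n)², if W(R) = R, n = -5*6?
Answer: 202500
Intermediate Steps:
n = -30
((B(3, W(6))*3)*n)² = (-5*3*(-30))² = (-15*(-30))² = 450² = 202500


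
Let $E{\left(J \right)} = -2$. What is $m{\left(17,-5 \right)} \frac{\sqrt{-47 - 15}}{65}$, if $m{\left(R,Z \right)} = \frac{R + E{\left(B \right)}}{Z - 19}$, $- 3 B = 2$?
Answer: $- \frac{i \sqrt{62}}{104} \approx - 0.075712 i$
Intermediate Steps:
$B = - \frac{2}{3}$ ($B = \left(- \frac{1}{3}\right) 2 = - \frac{2}{3} \approx -0.66667$)
$m{\left(R,Z \right)} = \frac{-2 + R}{-19 + Z}$ ($m{\left(R,Z \right)} = \frac{R - 2}{Z - 19} = \frac{-2 + R}{-19 + Z}$)
$m{\left(17,-5 \right)} \frac{\sqrt{-47 - 15}}{65} = \frac{-2 + 17}{-19 - 5} \frac{\sqrt{-47 - 15}}{65} = \frac{1}{-24} \cdot 15 \sqrt{-62} \cdot \frac{1}{65} = \left(- \frac{1}{24}\right) 15 i \sqrt{62} \cdot \frac{1}{65} = - \frac{5 \frac{i \sqrt{62}}{65}}{8} = - \frac{i \sqrt{62}}{104}$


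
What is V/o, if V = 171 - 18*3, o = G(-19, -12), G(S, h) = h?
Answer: -39/4 ≈ -9.7500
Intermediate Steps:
o = -12
V = 117 (V = 171 - 1*54 = 171 - 54 = 117)
V/o = 117/(-12) = 117*(-1/12) = -39/4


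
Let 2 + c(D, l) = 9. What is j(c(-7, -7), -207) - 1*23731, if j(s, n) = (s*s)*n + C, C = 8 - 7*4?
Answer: -33894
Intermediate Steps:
C = -20 (C = 8 - 28 = -20)
c(D, l) = 7 (c(D, l) = -2 + 9 = 7)
j(s, n) = -20 + n*s² (j(s, n) = (s*s)*n - 20 = s²*n - 20 = n*s² - 20 = -20 + n*s²)
j(c(-7, -7), -207) - 1*23731 = (-20 - 207*7²) - 1*23731 = (-20 - 207*49) - 23731 = (-20 - 10143) - 23731 = -10163 - 23731 = -33894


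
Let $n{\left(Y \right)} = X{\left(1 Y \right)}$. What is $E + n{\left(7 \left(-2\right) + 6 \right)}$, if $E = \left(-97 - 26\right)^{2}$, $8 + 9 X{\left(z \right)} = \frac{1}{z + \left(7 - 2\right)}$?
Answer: $\frac{408458}{27} \approx 15128.0$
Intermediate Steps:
$X{\left(z \right)} = - \frac{8}{9} + \frac{1}{9 \left(5 + z\right)}$ ($X{\left(z \right)} = - \frac{8}{9} + \frac{1}{9 \left(z + \left(7 - 2\right)\right)} = - \frac{8}{9} + \frac{1}{9 \left(z + 5\right)} = - \frac{8}{9} + \frac{1}{9 \left(5 + z\right)}$)
$n{\left(Y \right)} = \frac{-39 - 8 Y}{9 \left(5 + Y\right)}$ ($n{\left(Y \right)} = \frac{-39 - 8 \cdot 1 Y}{9 \left(5 + 1 Y\right)} = \frac{-39 - 8 Y}{9 \left(5 + Y\right)}$)
$E = 15129$ ($E = \left(-123\right)^{2} = 15129$)
$E + n{\left(7 \left(-2\right) + 6 \right)} = 15129 + \frac{-39 - 8 \left(7 \left(-2\right) + 6\right)}{9 \left(5 + \left(7 \left(-2\right) + 6\right)\right)} = 15129 + \frac{-39 - 8 \left(-14 + 6\right)}{9 \left(5 + \left(-14 + 6\right)\right)} = 15129 + \frac{-39 - -64}{9 \left(5 - 8\right)} = 15129 + \frac{-39 + 64}{9 \left(-3\right)} = 15129 + \frac{1}{9} \left(- \frac{1}{3}\right) 25 = 15129 - \frac{25}{27} = \frac{408458}{27}$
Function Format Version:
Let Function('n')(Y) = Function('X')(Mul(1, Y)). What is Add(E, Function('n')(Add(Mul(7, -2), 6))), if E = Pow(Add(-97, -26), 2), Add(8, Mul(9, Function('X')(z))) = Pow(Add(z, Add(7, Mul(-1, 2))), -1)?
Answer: Rational(408458, 27) ≈ 15128.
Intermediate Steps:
Function('X')(z) = Add(Rational(-8, 9), Mul(Rational(1, 9), Pow(Add(5, z), -1))) (Function('X')(z) = Add(Rational(-8, 9), Mul(Rational(1, 9), Pow(Add(z, Add(7, Mul(-1, 2))), -1))) = Add(Rational(-8, 9), Mul(Rational(1, 9), Pow(Add(z, Add(7, -2)), -1))) = Add(Rational(-8, 9), Mul(Rational(1, 9), Pow(Add(z, 5), -1))) = Add(Rational(-8, 9), Mul(Rational(1, 9), Pow(Add(5, z), -1))))
Function('n')(Y) = Mul(Rational(1, 9), Pow(Add(5, Y), -1), Add(-39, Mul(-8, Y))) (Function('n')(Y) = Mul(Rational(1, 9), Pow(Add(5, Mul(1, Y)), -1), Add(-39, Mul(-8, Mul(1, Y)))) = Mul(Rational(1, 9), Pow(Add(5, Y), -1), Add(-39, Mul(-8, Y))))
E = 15129 (E = Pow(-123, 2) = 15129)
Add(E, Function('n')(Add(Mul(7, -2), 6))) = Add(15129, Mul(Rational(1, 9), Pow(Add(5, Add(Mul(7, -2), 6)), -1), Add(-39, Mul(-8, Add(Mul(7, -2), 6))))) = Add(15129, Mul(Rational(1, 9), Pow(Add(5, Add(-14, 6)), -1), Add(-39, Mul(-8, Add(-14, 6))))) = Add(15129, Mul(Rational(1, 9), Pow(Add(5, -8), -1), Add(-39, Mul(-8, -8)))) = Add(15129, Mul(Rational(1, 9), Pow(-3, -1), Add(-39, 64))) = Add(15129, Mul(Rational(1, 9), Rational(-1, 3), 25)) = Add(15129, Rational(-25, 27)) = Rational(408458, 27)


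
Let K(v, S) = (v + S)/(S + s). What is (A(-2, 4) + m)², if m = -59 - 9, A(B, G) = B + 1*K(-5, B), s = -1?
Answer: 41209/9 ≈ 4578.8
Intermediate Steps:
K(v, S) = (S + v)/(-1 + S) (K(v, S) = (v + S)/(S - 1) = (S + v)/(-1 + S))
A(B, G) = B + (-5 + B)/(-1 + B) (A(B, G) = B + 1*((B - 5)/(-1 + B)) = B + 1*((-5 + B)/(-1 + B)) = B + (-5 + B)/(-1 + B))
m = -68
(A(-2, 4) + m)² = ((-5 + (-2)²)/(-1 - 2) - 68)² = ((-5 + 4)/(-3) - 68)² = (-⅓*(-1) - 68)² = (⅓ - 68)² = (-203/3)² = 41209/9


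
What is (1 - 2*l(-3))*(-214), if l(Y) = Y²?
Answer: 3638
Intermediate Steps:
(1 - 2*l(-3))*(-214) = (1 - 2*(-3)²)*(-214) = (1 - 2*9)*(-214) = (1 - 18)*(-214) = -17*(-214) = 3638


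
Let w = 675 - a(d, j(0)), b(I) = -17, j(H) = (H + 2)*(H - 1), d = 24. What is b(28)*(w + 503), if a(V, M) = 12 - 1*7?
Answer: -19941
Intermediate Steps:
j(H) = (-1 + H)*(2 + H) (j(H) = (2 + H)*(-1 + H) = (-1 + H)*(2 + H))
a(V, M) = 5 (a(V, M) = 12 - 7 = 5)
w = 670 (w = 675 - 1*5 = 675 - 5 = 670)
b(28)*(w + 503) = -17*(670 + 503) = -17*1173 = -19941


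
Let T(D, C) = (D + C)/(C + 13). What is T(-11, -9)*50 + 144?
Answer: -106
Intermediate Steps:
T(D, C) = (C + D)/(13 + C)
T(-11, -9)*50 + 144 = ((-9 - 11)/(13 - 9))*50 + 144 = (-20/4)*50 + 144 = ((¼)*(-20))*50 + 144 = -5*50 + 144 = -250 + 144 = -106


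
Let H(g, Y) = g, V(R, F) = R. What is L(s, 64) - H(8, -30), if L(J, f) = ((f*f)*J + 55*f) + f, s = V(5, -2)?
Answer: 24056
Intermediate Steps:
s = 5
L(J, f) = 56*f + J*f² (L(J, f) = (f²*J + 55*f) + f = (J*f² + 55*f) + f = (55*f + J*f²) + f = 56*f + J*f²)
L(s, 64) - H(8, -30) = 64*(56 + 5*64) - 1*8 = 64*(56 + 320) - 8 = 64*376 - 8 = 24064 - 8 = 24056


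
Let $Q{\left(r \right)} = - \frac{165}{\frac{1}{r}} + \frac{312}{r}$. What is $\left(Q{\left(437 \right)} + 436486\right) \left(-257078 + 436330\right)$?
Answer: $\frac{28543157982868}{437} \approx 6.5316 \cdot 10^{10}$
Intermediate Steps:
$Q{\left(r \right)} = - 165 r + \frac{312}{r}$
$\left(Q{\left(437 \right)} + 436486\right) \left(-257078 + 436330\right) = \left(\left(\left(-165\right) 437 + \frac{312}{437}\right) + 436486\right) \left(-257078 + 436330\right) = \left(\left(-72105 + 312 \cdot \frac{1}{437}\right) + 436486\right) 179252 = \left(\left(-72105 + \frac{312}{437}\right) + 436486\right) 179252 = \left(- \frac{31509573}{437} + 436486\right) 179252 = \frac{159234809}{437} \cdot 179252 = \frac{28543157982868}{437}$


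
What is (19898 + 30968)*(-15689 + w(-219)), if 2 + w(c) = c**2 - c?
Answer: 1652585474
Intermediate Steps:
w(c) = -2 + c**2 - c (w(c) = -2 + (c**2 - c) = -2 + c**2 - c)
(19898 + 30968)*(-15689 + w(-219)) = (19898 + 30968)*(-15689 + (-2 + (-219)**2 - 1*(-219))) = 50866*(-15689 + (-2 + 47961 + 219)) = 50866*(-15689 + 48178) = 50866*32489 = 1652585474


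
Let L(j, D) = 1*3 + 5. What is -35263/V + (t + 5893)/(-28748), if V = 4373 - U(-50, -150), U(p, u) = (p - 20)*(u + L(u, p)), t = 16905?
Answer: 443412129/80020058 ≈ 5.5413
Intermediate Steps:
L(j, D) = 8 (L(j, D) = 3 + 5 = 8)
U(p, u) = (-20 + p)*(8 + u) (U(p, u) = (p - 20)*(u + 8) = (-20 + p)*(8 + u))
V = -5567 (V = 4373 - (-160 - 20*(-150) + 8*(-50) - 50*(-150)) = 4373 - (-160 + 3000 - 400 + 7500) = 4373 - 1*9940 = 4373 - 9940 = -5567)
-35263/V + (t + 5893)/(-28748) = -35263/(-5567) + (16905 + 5893)/(-28748) = -35263*(-1/5567) + 22798*(-1/28748) = 35263/5567 - 11399/14374 = 443412129/80020058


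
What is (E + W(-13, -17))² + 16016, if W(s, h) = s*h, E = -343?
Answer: 30900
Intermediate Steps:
W(s, h) = h*s
(E + W(-13, -17))² + 16016 = (-343 - 17*(-13))² + 16016 = (-343 + 221)² + 16016 = (-122)² + 16016 = 14884 + 16016 = 30900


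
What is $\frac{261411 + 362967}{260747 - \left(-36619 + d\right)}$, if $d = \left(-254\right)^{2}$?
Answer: $\frac{312189}{116425} \approx 2.6815$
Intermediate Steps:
$d = 64516$
$\frac{261411 + 362967}{260747 - \left(-36619 + d\right)} = \frac{261411 + 362967}{260747 + \left(36619 - 64516\right)} = \frac{624378}{260747 + \left(36619 - 64516\right)} = \frac{624378}{260747 - 27897} = \frac{624378}{232850} = 624378 \cdot \frac{1}{232850} = \frac{312189}{116425}$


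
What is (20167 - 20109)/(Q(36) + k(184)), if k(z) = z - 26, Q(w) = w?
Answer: 29/97 ≈ 0.29897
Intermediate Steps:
k(z) = -26 + z
(20167 - 20109)/(Q(36) + k(184)) = (20167 - 20109)/(36 + (-26 + 184)) = 58/(36 + 158) = 58/194 = 58*(1/194) = 29/97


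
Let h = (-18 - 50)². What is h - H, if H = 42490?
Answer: -37866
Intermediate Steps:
h = 4624 (h = (-68)² = 4624)
h - H = 4624 - 1*42490 = 4624 - 42490 = -37866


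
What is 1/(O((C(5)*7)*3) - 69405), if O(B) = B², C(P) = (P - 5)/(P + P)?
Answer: -1/69405 ≈ -1.4408e-5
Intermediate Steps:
C(P) = (-5 + P)/(2*P) (C(P) = (-5 + P)/((2*P)) = (-5 + P)*(1/(2*P)) = (-5 + P)/(2*P))
1/(O((C(5)*7)*3) - 69405) = 1/(((((½)*(-5 + 5)/5)*7)*3)² - 69405) = 1/(((((½)*(⅕)*0)*7)*3)² - 69405) = 1/(((0*7)*3)² - 69405) = 1/((0*3)² - 69405) = 1/(0² - 69405) = 1/(0 - 69405) = 1/(-69405) = -1/69405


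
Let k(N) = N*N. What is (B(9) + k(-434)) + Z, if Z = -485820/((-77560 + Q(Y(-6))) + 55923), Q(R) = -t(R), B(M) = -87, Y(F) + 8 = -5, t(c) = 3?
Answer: 203731349/1082 ≈ 1.8829e+5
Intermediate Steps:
Y(F) = -13 (Y(F) = -8 - 5 = -13)
k(N) = N²
Q(R) = -3 (Q(R) = -1*3 = -3)
Z = 24291/1082 (Z = -485820/((-77560 - 3) + 55923) = -485820/(-77563 + 55923) = -485820/(-21640) = -485820*(-1/21640) = 24291/1082 ≈ 22.450)
(B(9) + k(-434)) + Z = (-87 + (-434)²) + 24291/1082 = (-87 + 188356) + 24291/1082 = 188269 + 24291/1082 = 203731349/1082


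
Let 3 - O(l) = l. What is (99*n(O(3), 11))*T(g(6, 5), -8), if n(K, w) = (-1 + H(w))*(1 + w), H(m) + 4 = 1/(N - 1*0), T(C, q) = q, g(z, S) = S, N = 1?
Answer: 38016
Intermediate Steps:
O(l) = 3 - l
H(m) = -3 (H(m) = -4 + 1/(1 - 1*0) = -4 + 1/(1 + 0) = -4 + 1/1 = -4 + 1 = -3)
n(K, w) = -4 - 4*w (n(K, w) = (-1 - 3)*(1 + w) = -4*(1 + w) = -4 - 4*w)
(99*n(O(3), 11))*T(g(6, 5), -8) = (99*(-4 - 4*11))*(-8) = (99*(-4 - 44))*(-8) = (99*(-48))*(-8) = -4752*(-8) = 38016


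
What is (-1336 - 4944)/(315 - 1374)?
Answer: 6280/1059 ≈ 5.9301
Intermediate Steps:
(-1336 - 4944)/(315 - 1374) = -6280/(-1059) = -6280*(-1/1059) = 6280/1059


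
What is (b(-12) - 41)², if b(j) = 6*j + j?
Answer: 15625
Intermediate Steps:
b(j) = 7*j
(b(-12) - 41)² = (7*(-12) - 41)² = (-84 - 41)² = (-125)² = 15625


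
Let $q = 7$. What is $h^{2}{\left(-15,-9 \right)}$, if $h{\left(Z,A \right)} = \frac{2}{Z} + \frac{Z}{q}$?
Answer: $\frac{57121}{11025} \approx 5.181$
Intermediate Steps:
$h{\left(Z,A \right)} = \frac{2}{Z} + \frac{Z}{7}$
$h^{2}{\left(-15,-9 \right)} = \left(\frac{2}{-15} + \frac{1}{7} \left(-15\right)\right)^{2} = \left(2 \left(- \frac{1}{15}\right) - \frac{15}{7}\right)^{2} = \left(- \frac{2}{15} - \frac{15}{7}\right)^{2} = \left(- \frac{239}{105}\right)^{2} = \frac{57121}{11025}$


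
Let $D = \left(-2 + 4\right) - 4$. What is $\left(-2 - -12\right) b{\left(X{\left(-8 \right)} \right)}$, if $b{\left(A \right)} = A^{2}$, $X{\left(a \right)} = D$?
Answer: $40$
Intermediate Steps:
$D = -2$ ($D = 2 - 4 = -2$)
$X{\left(a \right)} = -2$
$\left(-2 - -12\right) b{\left(X{\left(-8 \right)} \right)} = \left(-2 - -12\right) \left(-2\right)^{2} = \left(-2 + 12\right) 4 = 10 \cdot 4 = 40$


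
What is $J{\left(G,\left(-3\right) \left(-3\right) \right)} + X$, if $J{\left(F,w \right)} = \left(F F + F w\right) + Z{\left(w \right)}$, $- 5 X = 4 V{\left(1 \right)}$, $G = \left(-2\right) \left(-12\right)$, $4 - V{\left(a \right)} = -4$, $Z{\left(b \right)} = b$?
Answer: $\frac{3973}{5} \approx 794.6$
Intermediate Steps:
$V{\left(a \right)} = 8$ ($V{\left(a \right)} = 4 - -4 = 4 + 4 = 8$)
$G = 24$
$X = - \frac{32}{5}$ ($X = - \frac{4 \cdot 8}{5} = \left(- \frac{1}{5}\right) 32 = - \frac{32}{5} \approx -6.4$)
$J{\left(F,w \right)} = w + F^{2} + F w$ ($J{\left(F,w \right)} = \left(F F + F w\right) + w = \left(F^{2} + F w\right) + w = w + F^{2} + F w$)
$J{\left(G,\left(-3\right) \left(-3\right) \right)} + X = \left(\left(-3\right) \left(-3\right) + 24^{2} + 24 \left(\left(-3\right) \left(-3\right)\right)\right) - \frac{32}{5} = \left(9 + 576 + 24 \cdot 9\right) - \frac{32}{5} = \left(9 + 576 + 216\right) - \frac{32}{5} = 801 - \frac{32}{5} = \frac{3973}{5}$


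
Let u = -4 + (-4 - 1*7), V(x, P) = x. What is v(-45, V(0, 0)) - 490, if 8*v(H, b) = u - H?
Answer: -1945/4 ≈ -486.25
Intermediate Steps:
u = -15 (u = -4 + (-4 - 7) = -4 - 11 = -15)
v(H, b) = -15/8 - H/8 (v(H, b) = (-15 - H)/8 = -15/8 - H/8)
v(-45, V(0, 0)) - 490 = (-15/8 - ⅛*(-45)) - 490 = (-15/8 + 45/8) - 490 = 15/4 - 490 = -1945/4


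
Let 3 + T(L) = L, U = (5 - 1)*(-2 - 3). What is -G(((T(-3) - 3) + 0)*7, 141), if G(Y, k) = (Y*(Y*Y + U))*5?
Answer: 1243935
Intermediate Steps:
U = -20 (U = 4*(-5) = -20)
T(L) = -3 + L
G(Y, k) = 5*Y*(-20 + Y**2) (G(Y, k) = (Y*(Y*Y - 20))*5 = (Y*(Y**2 - 20))*5 = (Y*(-20 + Y**2))*5 = 5*Y*(-20 + Y**2))
-G(((T(-3) - 3) + 0)*7, 141) = -5*(((-3 - 3) - 3) + 0)*7*(-20 + ((((-3 - 3) - 3) + 0)*7)**2) = -5*((-6 - 3) + 0)*7*(-20 + (((-6 - 3) + 0)*7)**2) = -5*(-9 + 0)*7*(-20 + ((-9 + 0)*7)**2) = -5*(-9*7)*(-20 + (-9*7)**2) = -5*(-63)*(-20 + (-63)**2) = -5*(-63)*(-20 + 3969) = -5*(-63)*3949 = -1*(-1243935) = 1243935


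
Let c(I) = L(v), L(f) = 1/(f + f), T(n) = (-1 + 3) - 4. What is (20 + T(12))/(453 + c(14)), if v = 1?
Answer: 36/907 ≈ 0.039691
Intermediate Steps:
T(n) = -2 (T(n) = 2 - 4 = -2)
L(f) = 1/(2*f)
c(I) = ½ (c(I) = (½)/1 = (½)*1 = ½)
(20 + T(12))/(453 + c(14)) = (20 - 2)/(453 + ½) = 18/(907/2) = 18*(2/907) = 36/907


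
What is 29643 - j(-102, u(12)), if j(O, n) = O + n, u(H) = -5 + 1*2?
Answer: 29748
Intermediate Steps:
u(H) = -3 (u(H) = -5 + 2 = -3)
29643 - j(-102, u(12)) = 29643 - (-102 - 3) = 29643 - 1*(-105) = 29643 + 105 = 29748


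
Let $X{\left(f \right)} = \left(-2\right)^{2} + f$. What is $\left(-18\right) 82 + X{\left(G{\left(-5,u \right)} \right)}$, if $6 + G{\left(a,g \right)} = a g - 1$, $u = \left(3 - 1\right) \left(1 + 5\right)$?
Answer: $-1539$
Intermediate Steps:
$u = 12$ ($u = 2 \cdot 6 = 12$)
$G{\left(a,g \right)} = -7 + a g$ ($G{\left(a,g \right)} = -6 + \left(a g - 1\right) = -6 + \left(-1 + a g\right) = -7 + a g$)
$X{\left(f \right)} = 4 + f$
$\left(-18\right) 82 + X{\left(G{\left(-5,u \right)} \right)} = \left(-18\right) 82 + \left(4 - 67\right) = -1476 + \left(4 - 67\right) = -1476 - 63 = -1539$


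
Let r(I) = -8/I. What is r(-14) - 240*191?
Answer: -320876/7 ≈ -45839.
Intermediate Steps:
r(-14) - 240*191 = -8/(-14) - 240*191 = -8*(-1/14) - 45840 = 4/7 - 45840 = -320876/7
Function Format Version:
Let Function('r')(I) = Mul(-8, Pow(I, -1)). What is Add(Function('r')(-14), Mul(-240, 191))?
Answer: Rational(-320876, 7) ≈ -45839.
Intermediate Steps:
Add(Function('r')(-14), Mul(-240, 191)) = Add(Mul(-8, Pow(-14, -1)), Mul(-240, 191)) = Add(Mul(-8, Rational(-1, 14)), -45840) = Add(Rational(4, 7), -45840) = Rational(-320876, 7)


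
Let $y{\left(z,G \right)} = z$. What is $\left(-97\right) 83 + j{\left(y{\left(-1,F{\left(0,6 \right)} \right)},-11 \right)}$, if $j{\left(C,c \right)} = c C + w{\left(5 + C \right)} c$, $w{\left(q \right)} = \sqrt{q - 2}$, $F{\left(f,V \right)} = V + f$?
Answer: $-8040 - 11 \sqrt{2} \approx -8055.6$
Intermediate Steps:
$w{\left(q \right)} = \sqrt{-2 + q}$
$j{\left(C,c \right)} = C c + c \sqrt{3 + C}$ ($j{\left(C,c \right)} = c C + \sqrt{-2 + \left(5 + C\right)} c = C c + \sqrt{3 + C} c = C c + c \sqrt{3 + C}$)
$\left(-97\right) 83 + j{\left(y{\left(-1,F{\left(0,6 \right)} \right)},-11 \right)} = \left(-97\right) 83 - 11 \left(-1 + \sqrt{3 - 1}\right) = -8051 - 11 \left(-1 + \sqrt{2}\right) = -8051 + \left(11 - 11 \sqrt{2}\right) = -8040 - 11 \sqrt{2}$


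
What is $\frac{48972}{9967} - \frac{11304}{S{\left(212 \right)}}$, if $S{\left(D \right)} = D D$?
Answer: $\frac{261041325}{55994606} \approx 4.6619$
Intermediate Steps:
$S{\left(D \right)} = D^{2}$
$\frac{48972}{9967} - \frac{11304}{S{\left(212 \right)}} = \frac{48972}{9967} - \frac{11304}{212^{2}} = 48972 \cdot \frac{1}{9967} - \frac{11304}{44944} = \frac{48972}{9967} - \frac{1413}{5618} = \frac{261041325}{55994606}$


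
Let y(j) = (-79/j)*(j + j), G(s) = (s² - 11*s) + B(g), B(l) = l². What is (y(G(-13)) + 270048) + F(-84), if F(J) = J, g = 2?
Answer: 269806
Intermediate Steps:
G(s) = 4 + s² - 11*s (G(s) = (s² - 11*s) + 2² = (s² - 11*s) + 4 = 4 + s² - 11*s)
y(j) = -158 (y(j) = (-79/j)*(2*j) = -158)
(y(G(-13)) + 270048) + F(-84) = (-158 + 270048) - 84 = 269890 - 84 = 269806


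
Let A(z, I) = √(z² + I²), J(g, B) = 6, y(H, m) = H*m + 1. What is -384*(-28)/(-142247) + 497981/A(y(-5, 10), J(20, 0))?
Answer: -1536/20321 + 497981*√2437/2437 ≈ 10087.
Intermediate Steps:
y(H, m) = 1 + H*m
A(z, I) = √(I² + z²)
-384*(-28)/(-142247) + 497981/A(y(-5, 10), J(20, 0)) = -384*(-28)/(-142247) + 497981/(√(6² + (1 - 5*10)²)) = 10752*(-1/142247) + 497981/(√(36 + (1 - 50)²)) = -1536/20321 + 497981/(√(36 + (-49)²)) = -1536/20321 + 497981/(√(36 + 2401)) = -1536/20321 + 497981/(√2437) = -1536/20321 + 497981*(√2437/2437) = -1536/20321 + 497981*√2437/2437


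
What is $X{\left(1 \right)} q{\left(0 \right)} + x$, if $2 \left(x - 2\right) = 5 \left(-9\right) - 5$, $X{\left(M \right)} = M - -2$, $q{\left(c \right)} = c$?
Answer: $-23$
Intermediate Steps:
$X{\left(M \right)} = 2 + M$ ($X{\left(M \right)} = M + 2 = 2 + M$)
$x = -23$ ($x = 2 + \frac{5 \left(-9\right) - 5}{2} = 2 + \frac{-45 - 5}{2} = 2 + \frac{1}{2} \left(-50\right) = 2 - 25 = -23$)
$X{\left(1 \right)} q{\left(0 \right)} + x = \left(2 + 1\right) 0 - 23 = 3 \cdot 0 - 23 = 0 - 23 = -23$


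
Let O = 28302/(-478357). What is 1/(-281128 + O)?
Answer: -478357/134479574998 ≈ -3.5571e-6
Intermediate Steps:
O = -28302/478357 (O = 28302*(-1/478357) = -28302/478357 ≈ -0.059165)
1/(-281128 + O) = 1/(-281128 - 28302/478357) = 1/(-134479574998/478357) = -478357/134479574998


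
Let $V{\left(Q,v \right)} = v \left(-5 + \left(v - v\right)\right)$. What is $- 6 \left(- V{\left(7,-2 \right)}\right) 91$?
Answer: $5460$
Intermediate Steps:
$V{\left(Q,v \right)} = - 5 v$ ($V{\left(Q,v \right)} = v \left(-5 + 0\right) = v \left(-5\right) = - 5 v$)
$- 6 \left(- V{\left(7,-2 \right)}\right) 91 = - 6 \left(- \left(-5\right) \left(-2\right)\right) 91 = - 6 \left(\left(-1\right) 10\right) 91 = \left(-6\right) \left(-10\right) 91 = 60 \cdot 91 = 5460$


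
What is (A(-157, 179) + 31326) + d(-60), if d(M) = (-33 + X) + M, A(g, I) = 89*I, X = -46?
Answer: 47118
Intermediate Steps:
d(M) = -79 + M (d(M) = (-33 - 46) + M = -79 + M)
(A(-157, 179) + 31326) + d(-60) = (89*179 + 31326) + (-79 - 60) = (15931 + 31326) - 139 = 47257 - 139 = 47118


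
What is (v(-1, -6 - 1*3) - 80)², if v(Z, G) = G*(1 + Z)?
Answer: 6400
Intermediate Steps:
(v(-1, -6 - 1*3) - 80)² = ((-6 - 1*3)*(1 - 1) - 80)² = ((-6 - 3)*0 - 80)² = (-9*0 - 80)² = (0 - 80)² = (-80)² = 6400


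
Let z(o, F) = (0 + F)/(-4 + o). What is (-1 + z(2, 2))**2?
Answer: 4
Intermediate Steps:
z(o, F) = F/(-4 + o)
(-1 + z(2, 2))**2 = (-1 + 2/(-4 + 2))**2 = (-1 + 2/(-2))**2 = (-1 + 2*(-1/2))**2 = (-1 - 1)**2 = (-2)**2 = 4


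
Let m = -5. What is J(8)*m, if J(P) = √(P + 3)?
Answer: -5*√11 ≈ -16.583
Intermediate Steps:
J(P) = √(3 + P)
J(8)*m = √(3 + 8)*(-5) = √11*(-5) = -5*√11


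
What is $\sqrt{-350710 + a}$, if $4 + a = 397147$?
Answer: $\sqrt{46433} \approx 215.48$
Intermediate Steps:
$a = 397143$ ($a = -4 + 397147 = 397143$)
$\sqrt{-350710 + a} = \sqrt{-350710 + 397143} = \sqrt{46433}$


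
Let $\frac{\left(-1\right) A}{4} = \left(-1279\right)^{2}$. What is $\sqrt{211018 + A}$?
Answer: $3 i \sqrt{703594} \approx 2516.4 i$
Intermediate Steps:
$A = -6543364$ ($A = - 4 \left(-1279\right)^{2} = \left(-4\right) 1635841 = -6543364$)
$\sqrt{211018 + A} = \sqrt{211018 - 6543364} = \sqrt{-6332346} = 3 i \sqrt{703594}$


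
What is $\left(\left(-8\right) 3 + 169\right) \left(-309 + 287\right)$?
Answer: $-3190$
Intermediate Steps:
$\left(\left(-8\right) 3 + 169\right) \left(-309 + 287\right) = \left(-24 + 169\right) \left(-22\right) = 145 \left(-22\right) = -3190$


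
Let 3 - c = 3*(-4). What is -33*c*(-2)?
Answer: 990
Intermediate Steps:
c = 15 (c = 3 - 3*(-4) = 3 - 1*(-12) = 3 + 12 = 15)
-33*c*(-2) = -33*15*(-2) = -495*(-2) = 990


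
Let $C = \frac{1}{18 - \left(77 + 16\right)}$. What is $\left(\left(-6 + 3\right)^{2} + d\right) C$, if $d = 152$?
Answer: $- \frac{161}{75} \approx -2.1467$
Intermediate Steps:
$C = - \frac{1}{75}$ ($C = \frac{1}{18 - 93} = \frac{1}{-75} = - \frac{1}{75} \approx -0.013333$)
$\left(\left(-6 + 3\right)^{2} + d\right) C = \left(\left(-6 + 3\right)^{2} + 152\right) \left(- \frac{1}{75}\right) = \left(\left(-3\right)^{2} + 152\right) \left(- \frac{1}{75}\right) = \left(9 + 152\right) \left(- \frac{1}{75}\right) = 161 \left(- \frac{1}{75}\right) = - \frac{161}{75}$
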